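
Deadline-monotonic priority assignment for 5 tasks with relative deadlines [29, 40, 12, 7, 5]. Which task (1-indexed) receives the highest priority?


Sort tasks by relative deadline (ascending):
  Task 5: deadline = 5
  Task 4: deadline = 7
  Task 3: deadline = 12
  Task 1: deadline = 29
  Task 2: deadline = 40
Priority order (highest first): [5, 4, 3, 1, 2]
Highest priority task = 5

5


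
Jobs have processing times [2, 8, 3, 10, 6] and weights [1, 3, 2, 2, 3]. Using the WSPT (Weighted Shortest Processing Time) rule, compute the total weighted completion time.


Compute p/w ratios and sort ascending (WSPT): [(3, 2), (2, 1), (6, 3), (8, 3), (10, 2)]
Compute weighted completion times:
  Job (p=3,w=2): C=3, w*C=2*3=6
  Job (p=2,w=1): C=5, w*C=1*5=5
  Job (p=6,w=3): C=11, w*C=3*11=33
  Job (p=8,w=3): C=19, w*C=3*19=57
  Job (p=10,w=2): C=29, w*C=2*29=58
Total weighted completion time = 159

159


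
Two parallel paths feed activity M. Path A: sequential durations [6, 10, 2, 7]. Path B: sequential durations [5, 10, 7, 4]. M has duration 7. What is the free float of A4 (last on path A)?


ES(A4) = sum of predecessors on chain A = 18
EF(A4) = ES + duration = 18 + 7 = 25
Successor of A4 is M. ES(M) = max(sum(A), sum(B)) = max(25, 26) = 26
Free float = ES(successor) - EF(current) = 26 - 25 = 1

1


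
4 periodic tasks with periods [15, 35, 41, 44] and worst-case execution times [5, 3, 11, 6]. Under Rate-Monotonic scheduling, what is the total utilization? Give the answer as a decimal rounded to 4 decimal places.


Compute individual utilizations (exact fractions):
  Task 1: C/T = 5/15 = 1/3 (approx. 0.3333)
  Task 2: C/T = 3/35 (approx. 0.0857)
  Task 3: C/T = 11/41 (approx. 0.2683)
  Task 4: C/T = 6/44 = 3/22 (approx. 0.1364)
Total utilization U = 1/3 + 3/35 + 11/41 + 3/22 = 78013/94710
Rounded to 4 decimal places: U = 0.8237
RM (Liu & Layland) bound for 4 tasks = 0.756828; compare with U = 78013/94710 (approx. 0.823704)
bound < U <= 1, so the RM sufficient condition is not met (inconclusive; an exact test such as response-time analysis is needed).

0.8237


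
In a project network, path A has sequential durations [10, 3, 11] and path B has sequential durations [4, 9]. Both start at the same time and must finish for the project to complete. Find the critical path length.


Path A total = 10 + 3 + 11 = 24
Path B total = 4 + 9 = 13
Critical path = longest path = max(24, 13) = 24

24


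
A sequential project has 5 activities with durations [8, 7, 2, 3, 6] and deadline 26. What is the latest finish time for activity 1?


LF(activity 1) = deadline - sum of successor durations
Successors: activities 2 through 5 with durations [7, 2, 3, 6]
Sum of successor durations = 18
LF = 26 - 18 = 8

8


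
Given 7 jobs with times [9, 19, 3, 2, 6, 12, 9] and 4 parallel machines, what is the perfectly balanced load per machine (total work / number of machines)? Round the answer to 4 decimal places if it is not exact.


Total processing time = 9 + 19 + 3 + 2 + 6 + 12 + 9 = 60
Number of machines = 4
Ideal balanced load = 60 / 4 = 15.0

15.0


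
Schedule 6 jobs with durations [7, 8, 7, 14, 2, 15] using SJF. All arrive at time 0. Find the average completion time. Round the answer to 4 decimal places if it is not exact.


SJF order (ascending): [2, 7, 7, 8, 14, 15]
Completion times:
  Job 1: burst=2, C=2
  Job 2: burst=7, C=9
  Job 3: burst=7, C=16
  Job 4: burst=8, C=24
  Job 5: burst=14, C=38
  Job 6: burst=15, C=53
Average completion = 142/6 = 23.6667

23.6667


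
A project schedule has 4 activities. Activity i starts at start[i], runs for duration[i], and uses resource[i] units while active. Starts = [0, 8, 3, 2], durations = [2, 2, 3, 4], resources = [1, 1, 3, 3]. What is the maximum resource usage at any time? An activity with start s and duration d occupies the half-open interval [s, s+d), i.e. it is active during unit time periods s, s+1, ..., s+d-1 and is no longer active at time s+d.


Each activity i is active on [start_i, start_i + duration_i).
Compute total resource usage per time slot:
  t=0: active resources = [1], total = 1
  t=1: active resources = [1], total = 1
  t=2: active resources = [3], total = 3
  t=3: active resources = [3, 3], total = 6
  t=4: active resources = [3, 3], total = 6
  t=5: active resources = [3, 3], total = 6
  t=6: active resources = [], total = 0
  t=7: active resources = [], total = 0
  t=8: active resources = [1], total = 1
  t=9: active resources = [1], total = 1
Peak resource demand = 6

6


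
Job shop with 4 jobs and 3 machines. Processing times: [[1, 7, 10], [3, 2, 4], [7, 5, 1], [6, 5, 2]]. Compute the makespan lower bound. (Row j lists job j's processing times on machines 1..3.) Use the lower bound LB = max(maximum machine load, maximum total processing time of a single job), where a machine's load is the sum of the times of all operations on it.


Machine loads:
  Machine 1: 1 + 3 + 7 + 6 = 17
  Machine 2: 7 + 2 + 5 + 5 = 19
  Machine 3: 10 + 4 + 1 + 2 = 17
Max machine load = 19
Job totals:
  Job 1: 18
  Job 2: 9
  Job 3: 13
  Job 4: 13
Max job total = 18
Lower bound = max(19, 18) = 19

19


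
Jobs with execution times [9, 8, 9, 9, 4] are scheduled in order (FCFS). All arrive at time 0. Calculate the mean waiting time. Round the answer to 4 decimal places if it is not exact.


FCFS order (as given): [9, 8, 9, 9, 4]
Waiting times:
  Job 1: wait = 0
  Job 2: wait = 9
  Job 3: wait = 17
  Job 4: wait = 26
  Job 5: wait = 35
Sum of waiting times = 87
Average waiting time = 87/5 = 17.4

17.4


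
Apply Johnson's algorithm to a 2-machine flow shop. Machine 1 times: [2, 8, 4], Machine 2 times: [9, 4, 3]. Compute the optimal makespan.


Apply Johnson's rule:
  Group 1 (a <= b): [(1, 2, 9)]
  Group 2 (a > b): [(2, 8, 4), (3, 4, 3)]
Optimal job order: [1, 2, 3]
Schedule:
  Job 1: M1 done at 2, M2 done at 11
  Job 2: M1 done at 10, M2 done at 15
  Job 3: M1 done at 14, M2 done at 18
Makespan = 18

18


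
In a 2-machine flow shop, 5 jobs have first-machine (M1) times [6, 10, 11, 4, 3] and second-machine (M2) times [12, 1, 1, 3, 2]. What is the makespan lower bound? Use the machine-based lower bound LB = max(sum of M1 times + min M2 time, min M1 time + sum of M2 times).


LB1 = sum(M1 times) + min(M2 times) = 34 + 1 = 35
LB2 = min(M1 times) + sum(M2 times) = 3 + 19 = 22
Lower bound = max(LB1, LB2) = max(35, 22) = 35

35


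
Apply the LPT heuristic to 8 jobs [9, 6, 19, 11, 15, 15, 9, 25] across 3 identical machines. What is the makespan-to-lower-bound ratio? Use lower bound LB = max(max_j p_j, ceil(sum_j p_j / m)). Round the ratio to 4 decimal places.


LPT order: [25, 19, 15, 15, 11, 9, 9, 6]
Machine loads after assignment: [34, 39, 36]
LPT makespan = 39
Lower bound = max(max_job, ceil(total/3)) = max(25, 37) = 37
Ratio = 39 / 37 = 1.0541

1.0541


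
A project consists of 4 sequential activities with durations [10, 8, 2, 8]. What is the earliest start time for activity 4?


Activity 4 starts after activities 1 through 3 complete.
Predecessor durations: [10, 8, 2]
ES = 10 + 8 + 2 = 20

20


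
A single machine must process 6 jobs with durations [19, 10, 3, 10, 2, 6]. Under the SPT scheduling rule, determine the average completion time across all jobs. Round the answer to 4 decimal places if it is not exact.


Sort jobs by processing time (SPT order): [2, 3, 6, 10, 10, 19]
Compute completion times sequentially:
  Job 1: processing = 2, completes at 2
  Job 2: processing = 3, completes at 5
  Job 3: processing = 6, completes at 11
  Job 4: processing = 10, completes at 21
  Job 5: processing = 10, completes at 31
  Job 6: processing = 19, completes at 50
Sum of completion times = 120
Average completion time = 120/6 = 20.0

20.0


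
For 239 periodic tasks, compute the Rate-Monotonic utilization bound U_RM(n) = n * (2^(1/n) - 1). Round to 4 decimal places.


Compute 2^(1/239) = 1.0029044070
Subtract 1: 1.0029044070 - 1 = 0.0029044070
Multiply by n: 239 * 0.0029044070 = 0.6941532730
Round to 4 dp: 0.6942

0.6942


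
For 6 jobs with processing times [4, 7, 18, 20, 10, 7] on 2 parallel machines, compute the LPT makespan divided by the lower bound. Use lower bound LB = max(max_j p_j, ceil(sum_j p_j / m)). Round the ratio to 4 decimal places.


LPT order: [20, 18, 10, 7, 7, 4]
Machine loads after assignment: [34, 32]
LPT makespan = 34
Lower bound = max(max_job, ceil(total/2)) = max(20, 33) = 33
Ratio = 34 / 33 = 1.0303

1.0303


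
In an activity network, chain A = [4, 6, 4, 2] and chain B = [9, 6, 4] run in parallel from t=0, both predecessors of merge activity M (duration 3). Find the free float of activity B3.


ES(B3) = sum of predecessors on chain B = 15
EF(B3) = ES + duration = 15 + 4 = 19
Successor of B3 is M. ES(M) = max(sum(A), sum(B)) = max(16, 19) = 19
Free float = ES(successor) - EF(current) = 19 - 19 = 0

0


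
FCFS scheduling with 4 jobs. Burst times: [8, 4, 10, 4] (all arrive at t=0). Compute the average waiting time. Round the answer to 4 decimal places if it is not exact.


FCFS order (as given): [8, 4, 10, 4]
Waiting times:
  Job 1: wait = 0
  Job 2: wait = 8
  Job 3: wait = 12
  Job 4: wait = 22
Sum of waiting times = 42
Average waiting time = 42/4 = 10.5

10.5


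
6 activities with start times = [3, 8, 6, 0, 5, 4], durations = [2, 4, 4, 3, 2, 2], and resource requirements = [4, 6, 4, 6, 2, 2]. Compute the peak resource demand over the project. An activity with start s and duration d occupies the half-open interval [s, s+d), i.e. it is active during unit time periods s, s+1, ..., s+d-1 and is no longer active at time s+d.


Each activity i is active on [start_i, start_i + duration_i).
Compute total resource usage per time slot:
  t=0: active resources = [6], total = 6
  t=1: active resources = [6], total = 6
  t=2: active resources = [6], total = 6
  t=3: active resources = [4], total = 4
  t=4: active resources = [4, 2], total = 6
  t=5: active resources = [2, 2], total = 4
  t=6: active resources = [4, 2], total = 6
  t=7: active resources = [4], total = 4
  t=8: active resources = [6, 4], total = 10
  t=9: active resources = [6, 4], total = 10
  t=10: active resources = [6], total = 6
  t=11: active resources = [6], total = 6
Peak resource demand = 10

10


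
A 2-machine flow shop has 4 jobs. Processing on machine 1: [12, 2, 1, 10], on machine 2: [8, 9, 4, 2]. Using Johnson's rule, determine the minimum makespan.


Apply Johnson's rule:
  Group 1 (a <= b): [(3, 1, 4), (2, 2, 9)]
  Group 2 (a > b): [(1, 12, 8), (4, 10, 2)]
Optimal job order: [3, 2, 1, 4]
Schedule:
  Job 3: M1 done at 1, M2 done at 5
  Job 2: M1 done at 3, M2 done at 14
  Job 1: M1 done at 15, M2 done at 23
  Job 4: M1 done at 25, M2 done at 27
Makespan = 27

27


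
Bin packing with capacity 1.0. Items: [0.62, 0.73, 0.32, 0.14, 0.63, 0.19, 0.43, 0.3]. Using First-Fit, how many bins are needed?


Place items sequentially using First-Fit:
  Item 0.62 -> new Bin 1
  Item 0.73 -> new Bin 2
  Item 0.32 -> Bin 1 (now 0.94)
  Item 0.14 -> Bin 2 (now 0.87)
  Item 0.63 -> new Bin 3
  Item 0.19 -> Bin 3 (now 0.82)
  Item 0.43 -> new Bin 4
  Item 0.3 -> Bin 4 (now 0.73)
Total bins used = 4

4


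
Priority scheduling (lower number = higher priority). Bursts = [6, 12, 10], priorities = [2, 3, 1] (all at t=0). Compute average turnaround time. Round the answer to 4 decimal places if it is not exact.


Sort by priority (ascending = highest first):
Order: [(1, 10), (2, 6), (3, 12)]
Completion times:
  Priority 1, burst=10, C=10
  Priority 2, burst=6, C=16
  Priority 3, burst=12, C=28
Average turnaround = 54/3 = 18.0

18.0


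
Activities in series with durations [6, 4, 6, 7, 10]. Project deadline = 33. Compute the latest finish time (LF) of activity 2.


LF(activity 2) = deadline - sum of successor durations
Successors: activities 3 through 5 with durations [6, 7, 10]
Sum of successor durations = 23
LF = 33 - 23 = 10

10


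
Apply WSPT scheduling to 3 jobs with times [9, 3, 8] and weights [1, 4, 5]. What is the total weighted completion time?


Compute p/w ratios and sort ascending (WSPT): [(3, 4), (8, 5), (9, 1)]
Compute weighted completion times:
  Job (p=3,w=4): C=3, w*C=4*3=12
  Job (p=8,w=5): C=11, w*C=5*11=55
  Job (p=9,w=1): C=20, w*C=1*20=20
Total weighted completion time = 87

87


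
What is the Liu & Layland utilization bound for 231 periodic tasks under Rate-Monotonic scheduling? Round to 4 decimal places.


Compute 2^(1/231) = 1.0030051436
Subtract 1: 1.0030051436 - 1 = 0.0030051436
Multiply by n: 231 * 0.0030051436 = 0.6941881716
Round to 4 dp: 0.6942

0.6942


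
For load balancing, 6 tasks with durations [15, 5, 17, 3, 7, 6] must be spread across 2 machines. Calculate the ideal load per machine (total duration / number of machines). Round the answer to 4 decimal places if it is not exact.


Total processing time = 15 + 5 + 17 + 3 + 7 + 6 = 53
Number of machines = 2
Ideal balanced load = 53 / 2 = 26.5

26.5


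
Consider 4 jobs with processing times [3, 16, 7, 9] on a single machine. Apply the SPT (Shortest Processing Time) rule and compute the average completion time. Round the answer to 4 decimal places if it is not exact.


Sort jobs by processing time (SPT order): [3, 7, 9, 16]
Compute completion times sequentially:
  Job 1: processing = 3, completes at 3
  Job 2: processing = 7, completes at 10
  Job 3: processing = 9, completes at 19
  Job 4: processing = 16, completes at 35
Sum of completion times = 67
Average completion time = 67/4 = 16.75

16.75


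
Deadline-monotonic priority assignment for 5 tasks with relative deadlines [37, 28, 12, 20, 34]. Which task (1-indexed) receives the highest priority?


Sort tasks by relative deadline (ascending):
  Task 3: deadline = 12
  Task 4: deadline = 20
  Task 2: deadline = 28
  Task 5: deadline = 34
  Task 1: deadline = 37
Priority order (highest first): [3, 4, 2, 5, 1]
Highest priority task = 3

3


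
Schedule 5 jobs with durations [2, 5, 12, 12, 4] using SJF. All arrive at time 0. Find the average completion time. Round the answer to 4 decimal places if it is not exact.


SJF order (ascending): [2, 4, 5, 12, 12]
Completion times:
  Job 1: burst=2, C=2
  Job 2: burst=4, C=6
  Job 3: burst=5, C=11
  Job 4: burst=12, C=23
  Job 5: burst=12, C=35
Average completion = 77/5 = 15.4

15.4


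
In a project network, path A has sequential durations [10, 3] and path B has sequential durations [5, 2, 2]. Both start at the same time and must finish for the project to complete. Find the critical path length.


Path A total = 10 + 3 = 13
Path B total = 5 + 2 + 2 = 9
Critical path = longest path = max(13, 9) = 13

13


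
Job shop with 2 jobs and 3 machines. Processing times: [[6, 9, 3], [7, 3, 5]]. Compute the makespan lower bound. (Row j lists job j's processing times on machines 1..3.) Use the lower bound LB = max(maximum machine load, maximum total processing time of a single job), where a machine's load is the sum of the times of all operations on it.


Machine loads:
  Machine 1: 6 + 7 = 13
  Machine 2: 9 + 3 = 12
  Machine 3: 3 + 5 = 8
Max machine load = 13
Job totals:
  Job 1: 18
  Job 2: 15
Max job total = 18
Lower bound = max(13, 18) = 18

18


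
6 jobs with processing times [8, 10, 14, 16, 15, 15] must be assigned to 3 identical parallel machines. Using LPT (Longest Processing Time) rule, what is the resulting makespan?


Sort jobs in decreasing order (LPT): [16, 15, 15, 14, 10, 8]
Assign each job to the least loaded machine:
  Machine 1: jobs [16, 8], load = 24
  Machine 2: jobs [15, 14], load = 29
  Machine 3: jobs [15, 10], load = 25
Makespan = max load = 29

29


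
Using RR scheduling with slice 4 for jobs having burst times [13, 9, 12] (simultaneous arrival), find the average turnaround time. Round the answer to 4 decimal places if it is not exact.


Time quantum = 4
Execution trace:
  J1 runs 4 units, time = 4
  J2 runs 4 units, time = 8
  J3 runs 4 units, time = 12
  J1 runs 4 units, time = 16
  J2 runs 4 units, time = 20
  J3 runs 4 units, time = 24
  J1 runs 4 units, time = 28
  J2 runs 1 units, time = 29
  J3 runs 4 units, time = 33
  J1 runs 1 units, time = 34
Finish times: [34, 29, 33]
Average turnaround = 96/3 = 32.0

32.0


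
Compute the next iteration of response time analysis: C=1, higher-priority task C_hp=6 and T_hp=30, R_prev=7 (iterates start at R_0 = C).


R_next = C + ceil(R_prev / T_hp) * C_hp
ceil(7 / 30) = ceil(0.2333) = 1
Interference = 1 * 6 = 6
R_next = 1 + 6 = 7
R_next = R_prev, so the iteration has converged (response time = 7).

7


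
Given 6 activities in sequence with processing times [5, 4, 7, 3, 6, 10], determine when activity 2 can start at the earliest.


Activity 2 starts after activities 1 through 1 complete.
Predecessor durations: [5]
ES = 5 = 5

5


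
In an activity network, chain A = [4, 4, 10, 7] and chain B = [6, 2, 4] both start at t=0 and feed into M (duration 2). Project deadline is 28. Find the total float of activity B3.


Forward pass: ES(B3) = sum of predecessors on chain B = 8
EF = ES + duration = 8 + 4 = 12
Backward pass: LF(M) = deadline = 28; LS(M) = 28 - 2 = 26
LF(B3) = LS(M) - sum(successors on chain B) = 26 - 0 = 26
LS = LF - duration = 26 - 4 = 22
Total float = LS - ES = 22 - 8 = 14

14


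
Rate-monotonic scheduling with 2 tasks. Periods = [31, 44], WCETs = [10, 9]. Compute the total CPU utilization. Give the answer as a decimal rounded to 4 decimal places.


Compute individual utilizations (exact fractions):
  Task 1: C/T = 10/31 (approx. 0.3226)
  Task 2: C/T = 9/44 (approx. 0.2045)
Total utilization U = 10/31 + 9/44 = 719/1364
Rounded to 4 decimal places: U = 0.5271
RM (Liu & Layland) bound for 2 tasks = 0.828427; compare with U = 719/1364 (approx. 0.527126)
U <= bound, so schedulable by RM sufficient condition.

0.5271


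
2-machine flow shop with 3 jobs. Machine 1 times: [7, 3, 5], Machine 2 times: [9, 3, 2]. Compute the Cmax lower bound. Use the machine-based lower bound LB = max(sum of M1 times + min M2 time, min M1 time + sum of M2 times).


LB1 = sum(M1 times) + min(M2 times) = 15 + 2 = 17
LB2 = min(M1 times) + sum(M2 times) = 3 + 14 = 17
Lower bound = max(LB1, LB2) = max(17, 17) = 17

17


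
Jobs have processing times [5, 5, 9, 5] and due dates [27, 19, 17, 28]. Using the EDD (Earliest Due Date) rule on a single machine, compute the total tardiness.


Sort by due date (EDD order): [(9, 17), (5, 19), (5, 27), (5, 28)]
Compute completion times and tardiness:
  Job 1: p=9, d=17, C=9, tardiness=max(0,9-17)=0
  Job 2: p=5, d=19, C=14, tardiness=max(0,14-19)=0
  Job 3: p=5, d=27, C=19, tardiness=max(0,19-27)=0
  Job 4: p=5, d=28, C=24, tardiness=max(0,24-28)=0
Total tardiness = 0

0


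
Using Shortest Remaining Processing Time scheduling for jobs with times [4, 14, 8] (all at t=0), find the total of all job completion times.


Since all jobs arrive at t=0, SRPT equals SPT ordering.
SPT order: [4, 8, 14]
Completion times:
  Job 1: p=4, C=4
  Job 2: p=8, C=12
  Job 3: p=14, C=26
Total completion time = 4 + 12 + 26 = 42

42


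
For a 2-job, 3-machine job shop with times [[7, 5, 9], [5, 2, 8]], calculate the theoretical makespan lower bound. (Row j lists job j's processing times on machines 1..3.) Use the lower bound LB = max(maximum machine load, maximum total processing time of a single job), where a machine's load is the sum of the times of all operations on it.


Machine loads:
  Machine 1: 7 + 5 = 12
  Machine 2: 5 + 2 = 7
  Machine 3: 9 + 8 = 17
Max machine load = 17
Job totals:
  Job 1: 21
  Job 2: 15
Max job total = 21
Lower bound = max(17, 21) = 21

21


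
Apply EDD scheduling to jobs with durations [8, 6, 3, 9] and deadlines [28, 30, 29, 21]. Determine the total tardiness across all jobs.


Sort by due date (EDD order): [(9, 21), (8, 28), (3, 29), (6, 30)]
Compute completion times and tardiness:
  Job 1: p=9, d=21, C=9, tardiness=max(0,9-21)=0
  Job 2: p=8, d=28, C=17, tardiness=max(0,17-28)=0
  Job 3: p=3, d=29, C=20, tardiness=max(0,20-29)=0
  Job 4: p=6, d=30, C=26, tardiness=max(0,26-30)=0
Total tardiness = 0

0


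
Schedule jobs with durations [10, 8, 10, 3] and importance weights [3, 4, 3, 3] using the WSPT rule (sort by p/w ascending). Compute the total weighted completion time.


Compute p/w ratios and sort ascending (WSPT): [(3, 3), (8, 4), (10, 3), (10, 3)]
Compute weighted completion times:
  Job (p=3,w=3): C=3, w*C=3*3=9
  Job (p=8,w=4): C=11, w*C=4*11=44
  Job (p=10,w=3): C=21, w*C=3*21=63
  Job (p=10,w=3): C=31, w*C=3*31=93
Total weighted completion time = 209

209


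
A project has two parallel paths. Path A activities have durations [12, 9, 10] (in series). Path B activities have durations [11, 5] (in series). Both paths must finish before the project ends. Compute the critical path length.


Path A total = 12 + 9 + 10 = 31
Path B total = 11 + 5 = 16
Critical path = longest path = max(31, 16) = 31

31


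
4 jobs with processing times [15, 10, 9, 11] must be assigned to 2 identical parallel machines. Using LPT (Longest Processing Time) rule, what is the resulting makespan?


Sort jobs in decreasing order (LPT): [15, 11, 10, 9]
Assign each job to the least loaded machine:
  Machine 1: jobs [15, 9], load = 24
  Machine 2: jobs [11, 10], load = 21
Makespan = max load = 24

24


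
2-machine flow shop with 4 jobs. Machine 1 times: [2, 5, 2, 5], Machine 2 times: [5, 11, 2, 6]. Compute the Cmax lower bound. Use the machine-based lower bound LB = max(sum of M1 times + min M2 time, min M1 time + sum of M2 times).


LB1 = sum(M1 times) + min(M2 times) = 14 + 2 = 16
LB2 = min(M1 times) + sum(M2 times) = 2 + 24 = 26
Lower bound = max(LB1, LB2) = max(16, 26) = 26

26


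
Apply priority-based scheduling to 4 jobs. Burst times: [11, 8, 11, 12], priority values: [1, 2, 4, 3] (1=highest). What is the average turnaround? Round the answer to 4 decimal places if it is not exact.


Sort by priority (ascending = highest first):
Order: [(1, 11), (2, 8), (3, 12), (4, 11)]
Completion times:
  Priority 1, burst=11, C=11
  Priority 2, burst=8, C=19
  Priority 3, burst=12, C=31
  Priority 4, burst=11, C=42
Average turnaround = 103/4 = 25.75

25.75


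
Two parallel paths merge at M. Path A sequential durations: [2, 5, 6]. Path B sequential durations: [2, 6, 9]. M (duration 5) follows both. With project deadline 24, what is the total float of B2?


Forward pass: ES(B2) = sum of predecessors on chain B = 2
EF = ES + duration = 2 + 6 = 8
Backward pass: LF(M) = deadline = 24; LS(M) = 24 - 5 = 19
LF(B2) = LS(M) - sum(successors on chain B) = 19 - 9 = 10
LS = LF - duration = 10 - 6 = 4
Total float = LS - ES = 4 - 2 = 2

2


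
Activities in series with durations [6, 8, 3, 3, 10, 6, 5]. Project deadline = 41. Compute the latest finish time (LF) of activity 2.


LF(activity 2) = deadline - sum of successor durations
Successors: activities 3 through 7 with durations [3, 3, 10, 6, 5]
Sum of successor durations = 27
LF = 41 - 27 = 14

14


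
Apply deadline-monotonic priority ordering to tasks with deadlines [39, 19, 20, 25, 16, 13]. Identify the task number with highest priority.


Sort tasks by relative deadline (ascending):
  Task 6: deadline = 13
  Task 5: deadline = 16
  Task 2: deadline = 19
  Task 3: deadline = 20
  Task 4: deadline = 25
  Task 1: deadline = 39
Priority order (highest first): [6, 5, 2, 3, 4, 1]
Highest priority task = 6

6


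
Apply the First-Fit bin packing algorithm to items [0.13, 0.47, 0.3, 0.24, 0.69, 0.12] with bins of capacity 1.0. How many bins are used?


Place items sequentially using First-Fit:
  Item 0.13 -> new Bin 1
  Item 0.47 -> Bin 1 (now 0.6)
  Item 0.3 -> Bin 1 (now 0.9)
  Item 0.24 -> new Bin 2
  Item 0.69 -> Bin 2 (now 0.93)
  Item 0.12 -> new Bin 3
Total bins used = 3

3


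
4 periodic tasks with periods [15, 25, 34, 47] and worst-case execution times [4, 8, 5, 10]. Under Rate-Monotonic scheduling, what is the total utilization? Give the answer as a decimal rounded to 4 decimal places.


Compute individual utilizations (exact fractions):
  Task 1: C/T = 4/15 (approx. 0.2667)
  Task 2: C/T = 8/25 (approx. 0.32)
  Task 3: C/T = 5/34 (approx. 0.1471)
  Task 4: C/T = 10/47 (approx. 0.2128)
Total utilization U = 4/15 + 8/25 + 5/34 + 10/47 = 113437/119850
Rounded to 4 decimal places: U = 0.9465
RM (Liu & Layland) bound for 4 tasks = 0.756828; compare with U = 113437/119850 (approx. 0.946491)
bound < U <= 1, so the RM sufficient condition is not met (inconclusive; an exact test such as response-time analysis is needed).

0.9465


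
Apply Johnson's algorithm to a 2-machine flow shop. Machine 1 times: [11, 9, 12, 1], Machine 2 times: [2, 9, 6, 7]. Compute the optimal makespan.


Apply Johnson's rule:
  Group 1 (a <= b): [(4, 1, 7), (2, 9, 9)]
  Group 2 (a > b): [(3, 12, 6), (1, 11, 2)]
Optimal job order: [4, 2, 3, 1]
Schedule:
  Job 4: M1 done at 1, M2 done at 8
  Job 2: M1 done at 10, M2 done at 19
  Job 3: M1 done at 22, M2 done at 28
  Job 1: M1 done at 33, M2 done at 35
Makespan = 35

35


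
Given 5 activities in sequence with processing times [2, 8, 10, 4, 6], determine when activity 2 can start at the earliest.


Activity 2 starts after activities 1 through 1 complete.
Predecessor durations: [2]
ES = 2 = 2

2


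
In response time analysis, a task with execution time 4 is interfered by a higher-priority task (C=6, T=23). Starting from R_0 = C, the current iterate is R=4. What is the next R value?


R_next = C + ceil(R_prev / T_hp) * C_hp
ceil(4 / 23) = ceil(0.1739) = 1
Interference = 1 * 6 = 6
R_next = 4 + 6 = 10

10


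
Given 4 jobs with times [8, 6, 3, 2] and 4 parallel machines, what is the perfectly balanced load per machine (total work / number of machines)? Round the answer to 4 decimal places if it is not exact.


Total processing time = 8 + 6 + 3 + 2 = 19
Number of machines = 4
Ideal balanced load = 19 / 4 = 4.75

4.75


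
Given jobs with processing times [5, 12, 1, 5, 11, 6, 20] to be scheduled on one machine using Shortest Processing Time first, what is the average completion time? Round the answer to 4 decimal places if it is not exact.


Sort jobs by processing time (SPT order): [1, 5, 5, 6, 11, 12, 20]
Compute completion times sequentially:
  Job 1: processing = 1, completes at 1
  Job 2: processing = 5, completes at 6
  Job 3: processing = 5, completes at 11
  Job 4: processing = 6, completes at 17
  Job 5: processing = 11, completes at 28
  Job 6: processing = 12, completes at 40
  Job 7: processing = 20, completes at 60
Sum of completion times = 163
Average completion time = 163/7 = 23.2857

23.2857


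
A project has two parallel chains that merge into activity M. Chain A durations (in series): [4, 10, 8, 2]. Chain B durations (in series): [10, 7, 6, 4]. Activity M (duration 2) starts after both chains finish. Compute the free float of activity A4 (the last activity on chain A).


ES(A4) = sum of predecessors on chain A = 22
EF(A4) = ES + duration = 22 + 2 = 24
Successor of A4 is M. ES(M) = max(sum(A), sum(B)) = max(24, 27) = 27
Free float = ES(successor) - EF(current) = 27 - 24 = 3

3


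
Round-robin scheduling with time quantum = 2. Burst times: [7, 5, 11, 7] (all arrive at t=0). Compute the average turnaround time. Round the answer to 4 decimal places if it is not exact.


Time quantum = 2
Execution trace:
  J1 runs 2 units, time = 2
  J2 runs 2 units, time = 4
  J3 runs 2 units, time = 6
  J4 runs 2 units, time = 8
  J1 runs 2 units, time = 10
  J2 runs 2 units, time = 12
  J3 runs 2 units, time = 14
  J4 runs 2 units, time = 16
  J1 runs 2 units, time = 18
  J2 runs 1 units, time = 19
  J3 runs 2 units, time = 21
  J4 runs 2 units, time = 23
  J1 runs 1 units, time = 24
  J3 runs 2 units, time = 26
  J4 runs 1 units, time = 27
  J3 runs 2 units, time = 29
  J3 runs 1 units, time = 30
Finish times: [24, 19, 30, 27]
Average turnaround = 100/4 = 25.0

25.0


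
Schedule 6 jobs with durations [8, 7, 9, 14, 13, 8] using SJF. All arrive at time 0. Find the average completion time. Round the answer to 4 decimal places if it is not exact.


SJF order (ascending): [7, 8, 8, 9, 13, 14]
Completion times:
  Job 1: burst=7, C=7
  Job 2: burst=8, C=15
  Job 3: burst=8, C=23
  Job 4: burst=9, C=32
  Job 5: burst=13, C=45
  Job 6: burst=14, C=59
Average completion = 181/6 = 30.1667

30.1667


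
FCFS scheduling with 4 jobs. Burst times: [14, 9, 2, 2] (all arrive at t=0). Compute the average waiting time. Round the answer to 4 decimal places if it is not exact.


FCFS order (as given): [14, 9, 2, 2]
Waiting times:
  Job 1: wait = 0
  Job 2: wait = 14
  Job 3: wait = 23
  Job 4: wait = 25
Sum of waiting times = 62
Average waiting time = 62/4 = 15.5

15.5


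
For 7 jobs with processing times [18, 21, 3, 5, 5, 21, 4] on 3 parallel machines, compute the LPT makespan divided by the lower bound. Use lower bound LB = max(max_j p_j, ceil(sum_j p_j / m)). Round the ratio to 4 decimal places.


LPT order: [21, 21, 18, 5, 5, 4, 3]
Machine loads after assignment: [26, 25, 26]
LPT makespan = 26
Lower bound = max(max_job, ceil(total/3)) = max(21, 26) = 26
Ratio = 26 / 26 = 1.0

1.0


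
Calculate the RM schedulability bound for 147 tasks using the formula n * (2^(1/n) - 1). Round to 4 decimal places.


Compute 2^(1/147) = 1.0047264214
Subtract 1: 1.0047264214 - 1 = 0.0047264214
Multiply by n: 147 * 0.0047264214 = 0.6947839458
Round to 4 dp: 0.6948

0.6948


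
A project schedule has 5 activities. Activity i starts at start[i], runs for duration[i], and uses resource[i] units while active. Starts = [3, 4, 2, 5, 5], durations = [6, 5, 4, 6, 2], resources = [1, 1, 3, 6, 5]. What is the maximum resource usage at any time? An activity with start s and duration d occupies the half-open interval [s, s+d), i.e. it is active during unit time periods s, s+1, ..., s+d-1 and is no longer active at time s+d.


Each activity i is active on [start_i, start_i + duration_i).
Compute total resource usage per time slot:
  t=0: active resources = [], total = 0
  t=1: active resources = [], total = 0
  t=2: active resources = [3], total = 3
  t=3: active resources = [1, 3], total = 4
  t=4: active resources = [1, 1, 3], total = 5
  t=5: active resources = [1, 1, 3, 6, 5], total = 16
  t=6: active resources = [1, 1, 6, 5], total = 13
  t=7: active resources = [1, 1, 6], total = 8
  t=8: active resources = [1, 1, 6], total = 8
  t=9: active resources = [6], total = 6
  t=10: active resources = [6], total = 6
Peak resource demand = 16

16


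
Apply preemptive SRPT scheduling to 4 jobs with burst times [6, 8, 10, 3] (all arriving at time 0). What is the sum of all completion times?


Since all jobs arrive at t=0, SRPT equals SPT ordering.
SPT order: [3, 6, 8, 10]
Completion times:
  Job 1: p=3, C=3
  Job 2: p=6, C=9
  Job 3: p=8, C=17
  Job 4: p=10, C=27
Total completion time = 3 + 9 + 17 + 27 = 56

56


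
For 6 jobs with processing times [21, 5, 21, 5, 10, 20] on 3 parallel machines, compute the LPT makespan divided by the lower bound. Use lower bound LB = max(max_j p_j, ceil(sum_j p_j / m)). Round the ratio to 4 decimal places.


LPT order: [21, 21, 20, 10, 5, 5]
Machine loads after assignment: [26, 26, 30]
LPT makespan = 30
Lower bound = max(max_job, ceil(total/3)) = max(21, 28) = 28
Ratio = 30 / 28 = 1.0714

1.0714


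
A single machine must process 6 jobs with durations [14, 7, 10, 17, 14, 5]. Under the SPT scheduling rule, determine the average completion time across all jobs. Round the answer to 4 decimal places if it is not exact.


Sort jobs by processing time (SPT order): [5, 7, 10, 14, 14, 17]
Compute completion times sequentially:
  Job 1: processing = 5, completes at 5
  Job 2: processing = 7, completes at 12
  Job 3: processing = 10, completes at 22
  Job 4: processing = 14, completes at 36
  Job 5: processing = 14, completes at 50
  Job 6: processing = 17, completes at 67
Sum of completion times = 192
Average completion time = 192/6 = 32.0

32.0


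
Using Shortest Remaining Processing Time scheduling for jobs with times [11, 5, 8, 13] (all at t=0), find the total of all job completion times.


Since all jobs arrive at t=0, SRPT equals SPT ordering.
SPT order: [5, 8, 11, 13]
Completion times:
  Job 1: p=5, C=5
  Job 2: p=8, C=13
  Job 3: p=11, C=24
  Job 4: p=13, C=37
Total completion time = 5 + 13 + 24 + 37 = 79

79


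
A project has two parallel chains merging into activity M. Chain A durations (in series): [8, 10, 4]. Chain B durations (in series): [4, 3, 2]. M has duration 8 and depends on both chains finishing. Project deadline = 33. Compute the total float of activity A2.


Forward pass: ES(A2) = sum of predecessors on chain A = 8
EF = ES + duration = 8 + 10 = 18
Backward pass: LF(M) = deadline = 33; LS(M) = 33 - 8 = 25
LF(A2) = LS(M) - sum(successors on chain A) = 25 - 4 = 21
LS = LF - duration = 21 - 10 = 11
Total float = LS - ES = 11 - 8 = 3

3


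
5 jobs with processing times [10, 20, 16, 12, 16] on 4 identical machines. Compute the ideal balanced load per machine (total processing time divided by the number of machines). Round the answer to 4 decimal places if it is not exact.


Total processing time = 10 + 20 + 16 + 12 + 16 = 74
Number of machines = 4
Ideal balanced load = 74 / 4 = 18.5

18.5


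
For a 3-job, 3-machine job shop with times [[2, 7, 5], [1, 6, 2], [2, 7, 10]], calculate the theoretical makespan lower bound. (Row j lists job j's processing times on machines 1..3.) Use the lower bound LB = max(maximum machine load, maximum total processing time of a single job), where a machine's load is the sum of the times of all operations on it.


Machine loads:
  Machine 1: 2 + 1 + 2 = 5
  Machine 2: 7 + 6 + 7 = 20
  Machine 3: 5 + 2 + 10 = 17
Max machine load = 20
Job totals:
  Job 1: 14
  Job 2: 9
  Job 3: 19
Max job total = 19
Lower bound = max(20, 19) = 20

20


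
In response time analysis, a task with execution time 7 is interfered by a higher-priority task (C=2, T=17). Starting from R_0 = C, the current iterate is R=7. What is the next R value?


R_next = C + ceil(R_prev / T_hp) * C_hp
ceil(7 / 17) = ceil(0.4118) = 1
Interference = 1 * 2 = 2
R_next = 7 + 2 = 9

9


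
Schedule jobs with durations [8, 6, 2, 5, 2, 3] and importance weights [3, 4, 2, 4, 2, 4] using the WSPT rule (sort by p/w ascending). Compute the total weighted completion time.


Compute p/w ratios and sort ascending (WSPT): [(3, 4), (2, 2), (2, 2), (5, 4), (6, 4), (8, 3)]
Compute weighted completion times:
  Job (p=3,w=4): C=3, w*C=4*3=12
  Job (p=2,w=2): C=5, w*C=2*5=10
  Job (p=2,w=2): C=7, w*C=2*7=14
  Job (p=5,w=4): C=12, w*C=4*12=48
  Job (p=6,w=4): C=18, w*C=4*18=72
  Job (p=8,w=3): C=26, w*C=3*26=78
Total weighted completion time = 234

234


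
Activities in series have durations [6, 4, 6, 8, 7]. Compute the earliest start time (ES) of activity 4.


Activity 4 starts after activities 1 through 3 complete.
Predecessor durations: [6, 4, 6]
ES = 6 + 4 + 6 = 16

16


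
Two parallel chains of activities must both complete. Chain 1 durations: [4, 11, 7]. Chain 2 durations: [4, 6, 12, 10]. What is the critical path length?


Path A total = 4 + 11 + 7 = 22
Path B total = 4 + 6 + 12 + 10 = 32
Critical path = longest path = max(22, 32) = 32

32


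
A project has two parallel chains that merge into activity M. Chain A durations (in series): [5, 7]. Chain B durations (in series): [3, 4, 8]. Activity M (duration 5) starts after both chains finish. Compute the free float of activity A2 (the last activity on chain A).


ES(A2) = sum of predecessors on chain A = 5
EF(A2) = ES + duration = 5 + 7 = 12
Successor of A2 is M. ES(M) = max(sum(A), sum(B)) = max(12, 15) = 15
Free float = ES(successor) - EF(current) = 15 - 12 = 3

3


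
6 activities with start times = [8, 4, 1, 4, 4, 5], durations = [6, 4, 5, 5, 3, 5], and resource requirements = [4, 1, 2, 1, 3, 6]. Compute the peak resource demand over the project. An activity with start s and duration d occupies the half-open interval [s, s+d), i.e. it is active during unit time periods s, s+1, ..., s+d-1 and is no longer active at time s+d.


Each activity i is active on [start_i, start_i + duration_i).
Compute total resource usage per time slot:
  t=0: active resources = [], total = 0
  t=1: active resources = [2], total = 2
  t=2: active resources = [2], total = 2
  t=3: active resources = [2], total = 2
  t=4: active resources = [1, 2, 1, 3], total = 7
  t=5: active resources = [1, 2, 1, 3, 6], total = 13
  t=6: active resources = [1, 1, 3, 6], total = 11
  t=7: active resources = [1, 1, 6], total = 8
  t=8: active resources = [4, 1, 6], total = 11
  t=9: active resources = [4, 6], total = 10
  t=10: active resources = [4], total = 4
  t=11: active resources = [4], total = 4
  t=12: active resources = [4], total = 4
  t=13: active resources = [4], total = 4
Peak resource demand = 13

13


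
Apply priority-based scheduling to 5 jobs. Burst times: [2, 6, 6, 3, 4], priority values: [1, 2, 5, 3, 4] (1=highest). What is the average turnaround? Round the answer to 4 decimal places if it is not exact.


Sort by priority (ascending = highest first):
Order: [(1, 2), (2, 6), (3, 3), (4, 4), (5, 6)]
Completion times:
  Priority 1, burst=2, C=2
  Priority 2, burst=6, C=8
  Priority 3, burst=3, C=11
  Priority 4, burst=4, C=15
  Priority 5, burst=6, C=21
Average turnaround = 57/5 = 11.4

11.4


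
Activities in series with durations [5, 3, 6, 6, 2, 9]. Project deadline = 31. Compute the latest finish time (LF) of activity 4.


LF(activity 4) = deadline - sum of successor durations
Successors: activities 5 through 6 with durations [2, 9]
Sum of successor durations = 11
LF = 31 - 11 = 20

20


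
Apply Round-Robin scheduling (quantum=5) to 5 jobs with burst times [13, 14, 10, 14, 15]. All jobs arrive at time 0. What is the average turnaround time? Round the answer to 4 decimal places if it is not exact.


Time quantum = 5
Execution trace:
  J1 runs 5 units, time = 5
  J2 runs 5 units, time = 10
  J3 runs 5 units, time = 15
  J4 runs 5 units, time = 20
  J5 runs 5 units, time = 25
  J1 runs 5 units, time = 30
  J2 runs 5 units, time = 35
  J3 runs 5 units, time = 40
  J4 runs 5 units, time = 45
  J5 runs 5 units, time = 50
  J1 runs 3 units, time = 53
  J2 runs 4 units, time = 57
  J4 runs 4 units, time = 61
  J5 runs 5 units, time = 66
Finish times: [53, 57, 40, 61, 66]
Average turnaround = 277/5 = 55.4

55.4


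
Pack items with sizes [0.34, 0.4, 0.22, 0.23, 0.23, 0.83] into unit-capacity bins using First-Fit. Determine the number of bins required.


Place items sequentially using First-Fit:
  Item 0.34 -> new Bin 1
  Item 0.4 -> Bin 1 (now 0.74)
  Item 0.22 -> Bin 1 (now 0.96)
  Item 0.23 -> new Bin 2
  Item 0.23 -> Bin 2 (now 0.46)
  Item 0.83 -> new Bin 3
Total bins used = 3

3


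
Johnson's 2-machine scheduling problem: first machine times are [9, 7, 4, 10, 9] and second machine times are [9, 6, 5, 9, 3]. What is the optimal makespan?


Apply Johnson's rule:
  Group 1 (a <= b): [(3, 4, 5), (1, 9, 9)]
  Group 2 (a > b): [(4, 10, 9), (2, 7, 6), (5, 9, 3)]
Optimal job order: [3, 1, 4, 2, 5]
Schedule:
  Job 3: M1 done at 4, M2 done at 9
  Job 1: M1 done at 13, M2 done at 22
  Job 4: M1 done at 23, M2 done at 32
  Job 2: M1 done at 30, M2 done at 38
  Job 5: M1 done at 39, M2 done at 42
Makespan = 42

42


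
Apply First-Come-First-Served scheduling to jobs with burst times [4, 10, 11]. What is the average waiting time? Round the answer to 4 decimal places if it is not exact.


FCFS order (as given): [4, 10, 11]
Waiting times:
  Job 1: wait = 0
  Job 2: wait = 4
  Job 3: wait = 14
Sum of waiting times = 18
Average waiting time = 18/3 = 6.0

6.0


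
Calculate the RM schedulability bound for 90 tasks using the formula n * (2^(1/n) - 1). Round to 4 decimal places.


Compute 2^(1/90) = 1.0077313692
Subtract 1: 1.0077313692 - 1 = 0.0077313692
Multiply by n: 90 * 0.0077313692 = 0.6958232280
Round to 4 dp: 0.6958

0.6958


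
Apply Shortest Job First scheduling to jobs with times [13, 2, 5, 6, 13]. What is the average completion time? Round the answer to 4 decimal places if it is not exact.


SJF order (ascending): [2, 5, 6, 13, 13]
Completion times:
  Job 1: burst=2, C=2
  Job 2: burst=5, C=7
  Job 3: burst=6, C=13
  Job 4: burst=13, C=26
  Job 5: burst=13, C=39
Average completion = 87/5 = 17.4

17.4
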